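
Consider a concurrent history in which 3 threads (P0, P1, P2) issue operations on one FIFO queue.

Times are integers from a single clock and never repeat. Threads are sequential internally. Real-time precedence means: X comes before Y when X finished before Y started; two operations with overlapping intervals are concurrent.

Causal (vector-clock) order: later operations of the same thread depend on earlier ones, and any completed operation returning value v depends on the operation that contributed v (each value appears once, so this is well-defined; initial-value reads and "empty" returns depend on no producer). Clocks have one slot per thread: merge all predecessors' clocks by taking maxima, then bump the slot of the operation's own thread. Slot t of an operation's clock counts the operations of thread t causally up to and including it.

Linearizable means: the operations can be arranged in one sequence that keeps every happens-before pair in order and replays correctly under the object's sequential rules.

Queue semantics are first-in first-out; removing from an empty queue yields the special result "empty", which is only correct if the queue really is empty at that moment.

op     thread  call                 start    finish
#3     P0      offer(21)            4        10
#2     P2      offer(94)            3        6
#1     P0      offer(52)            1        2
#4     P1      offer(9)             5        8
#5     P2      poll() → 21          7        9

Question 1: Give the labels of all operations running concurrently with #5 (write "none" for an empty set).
Answer: #3, #4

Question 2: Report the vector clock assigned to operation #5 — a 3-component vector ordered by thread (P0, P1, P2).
Answer: (2, 0, 2)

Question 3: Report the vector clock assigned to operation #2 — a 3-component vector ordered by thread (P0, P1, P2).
Answer: (0, 0, 1)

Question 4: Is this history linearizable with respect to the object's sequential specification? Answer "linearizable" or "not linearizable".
not linearizable

already the first 9 events (up to #5's response at time 9) admit no linearization; the first 8 still do
checked exhaustively: 3 real-time-consistent orders of 4 completed operations, zero legal FIFO queue replays
completion choices over the 1 pending operation (#3) were checked; none helps
take #1, #2, #4, #5 (pending dropped): step 4 already fails, because #5 poll() → 21 cannot occur there
take #1, #2, #5, #4 (pending dropped): step 3 already fails, because #5 poll() → 21 cannot occur there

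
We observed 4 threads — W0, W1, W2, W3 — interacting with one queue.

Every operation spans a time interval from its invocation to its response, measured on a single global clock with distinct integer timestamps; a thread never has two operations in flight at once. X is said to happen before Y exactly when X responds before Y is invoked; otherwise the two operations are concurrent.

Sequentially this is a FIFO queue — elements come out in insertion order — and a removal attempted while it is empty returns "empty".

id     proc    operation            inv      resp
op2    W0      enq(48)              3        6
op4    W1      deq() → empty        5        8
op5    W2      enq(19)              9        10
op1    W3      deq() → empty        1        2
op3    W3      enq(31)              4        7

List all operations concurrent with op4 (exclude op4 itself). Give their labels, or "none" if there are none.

op2, op3

op4 spans [5,8]; an op avoiding the whole window 5..8 is ordered, any other is concurrent
op1 [1,2]: before
op2 [3,6]: concurrent
op3 [4,7]: concurrent
op5 [9,10]: after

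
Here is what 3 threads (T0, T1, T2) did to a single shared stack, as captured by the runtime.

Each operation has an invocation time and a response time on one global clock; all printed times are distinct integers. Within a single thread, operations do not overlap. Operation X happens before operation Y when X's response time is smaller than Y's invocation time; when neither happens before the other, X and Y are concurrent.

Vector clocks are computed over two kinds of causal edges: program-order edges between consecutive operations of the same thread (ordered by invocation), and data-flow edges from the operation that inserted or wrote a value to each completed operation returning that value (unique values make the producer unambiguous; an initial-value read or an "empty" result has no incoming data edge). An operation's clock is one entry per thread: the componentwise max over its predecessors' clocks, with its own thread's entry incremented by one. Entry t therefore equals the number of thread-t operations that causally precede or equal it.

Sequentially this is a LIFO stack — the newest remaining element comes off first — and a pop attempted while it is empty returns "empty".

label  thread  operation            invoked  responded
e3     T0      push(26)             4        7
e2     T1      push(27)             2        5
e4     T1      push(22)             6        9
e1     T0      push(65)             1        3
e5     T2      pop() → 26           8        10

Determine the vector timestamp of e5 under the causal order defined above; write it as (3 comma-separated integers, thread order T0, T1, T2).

VC(e2, invoked at 2): no causal predecessors; +1 on T1 → (0, 1, 0)
VC(e1, invoked at 1): no causal predecessors; +1 on T0 → (1, 0, 0)
VC(e4, invoked at 6): max of VC(e2)=(0, 1, 0), then +1 on thread T1 → (0, 2, 0)
VC(e3, invoked at 4): max of VC(e1)=(1, 0, 0), then +1 on thread T0 → (2, 0, 0)
VC(e5, invoked at 8): max of VC(e3)=(2, 0, 0), then +1 on thread T2 → (2, 0, 1)
target: VC(e5) = (2, 0, 1)

(2, 0, 1)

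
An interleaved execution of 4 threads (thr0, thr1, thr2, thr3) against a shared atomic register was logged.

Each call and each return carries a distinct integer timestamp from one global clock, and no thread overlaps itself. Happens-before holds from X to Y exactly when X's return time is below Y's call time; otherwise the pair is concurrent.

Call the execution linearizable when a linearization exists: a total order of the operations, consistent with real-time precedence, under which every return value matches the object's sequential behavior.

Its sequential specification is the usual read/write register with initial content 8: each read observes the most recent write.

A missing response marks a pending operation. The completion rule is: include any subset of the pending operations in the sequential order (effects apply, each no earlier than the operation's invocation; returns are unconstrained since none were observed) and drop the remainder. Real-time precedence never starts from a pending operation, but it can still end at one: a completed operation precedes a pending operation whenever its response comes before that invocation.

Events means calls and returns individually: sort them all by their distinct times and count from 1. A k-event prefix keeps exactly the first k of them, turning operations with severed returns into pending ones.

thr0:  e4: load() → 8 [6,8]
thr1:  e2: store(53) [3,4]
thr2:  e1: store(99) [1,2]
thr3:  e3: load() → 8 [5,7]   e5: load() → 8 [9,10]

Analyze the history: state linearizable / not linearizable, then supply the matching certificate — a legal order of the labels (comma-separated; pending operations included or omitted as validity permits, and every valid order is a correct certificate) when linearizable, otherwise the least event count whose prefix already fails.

not linearizable — minimal violating prefix: 7 events

prefix check: 1..6 passes, 1..7 fails once e3's time-7 response joins
one real-time candidate order over the 3 completed operations — the atomic register replay rejects it
every completion of the 1 pending operation (e4) was checked; none linearizes
e.g. e1, e2, e3 (pending dropped): illegal at step 3, since e3 load() → 8 cannot apply there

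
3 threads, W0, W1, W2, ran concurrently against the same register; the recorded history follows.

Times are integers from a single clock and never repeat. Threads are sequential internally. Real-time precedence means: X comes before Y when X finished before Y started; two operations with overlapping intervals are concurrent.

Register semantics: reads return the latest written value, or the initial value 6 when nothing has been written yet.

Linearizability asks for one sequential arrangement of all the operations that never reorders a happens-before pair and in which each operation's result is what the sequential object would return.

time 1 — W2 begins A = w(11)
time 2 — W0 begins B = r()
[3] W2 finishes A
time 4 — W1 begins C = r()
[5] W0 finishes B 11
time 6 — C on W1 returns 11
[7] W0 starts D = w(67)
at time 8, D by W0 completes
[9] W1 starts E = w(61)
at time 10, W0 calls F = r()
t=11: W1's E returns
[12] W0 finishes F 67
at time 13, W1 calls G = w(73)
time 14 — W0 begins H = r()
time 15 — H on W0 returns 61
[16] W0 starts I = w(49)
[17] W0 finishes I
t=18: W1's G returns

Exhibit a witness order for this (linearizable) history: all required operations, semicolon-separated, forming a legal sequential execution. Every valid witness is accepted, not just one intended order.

A; B; C; D; F; E; H; G; I

1. A w(11), leaving value 11
2. B r() → 11, leaving value 11
3. C r() → 11, leaving value 11
4. D w(67), leaving value 67
5. F r() → 67, leaving value 67
6. E w(61), leaving value 61
7. H r() → 61, leaving value 61
8. G w(73), leaving value 73
9. I w(49), leaving value 49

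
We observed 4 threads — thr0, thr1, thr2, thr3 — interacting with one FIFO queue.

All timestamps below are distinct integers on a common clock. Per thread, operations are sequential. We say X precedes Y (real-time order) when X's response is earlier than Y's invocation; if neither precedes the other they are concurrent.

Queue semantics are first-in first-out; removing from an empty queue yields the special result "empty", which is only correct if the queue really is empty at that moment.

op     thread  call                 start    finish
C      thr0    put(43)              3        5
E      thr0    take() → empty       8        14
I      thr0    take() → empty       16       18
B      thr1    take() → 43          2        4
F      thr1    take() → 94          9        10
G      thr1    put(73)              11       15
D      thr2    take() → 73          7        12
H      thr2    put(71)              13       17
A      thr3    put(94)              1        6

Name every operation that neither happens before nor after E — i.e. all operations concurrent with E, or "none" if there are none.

D, F, G, H

concurrent with E ([8,14]): every op whose interval crosses 8..14
A [1,6]: before
B [2,4]: before
C [3,5]: before
D [7,12]: concurrent
F [9,10]: concurrent
G [11,15]: concurrent
H [13,17]: concurrent
I [16,18]: after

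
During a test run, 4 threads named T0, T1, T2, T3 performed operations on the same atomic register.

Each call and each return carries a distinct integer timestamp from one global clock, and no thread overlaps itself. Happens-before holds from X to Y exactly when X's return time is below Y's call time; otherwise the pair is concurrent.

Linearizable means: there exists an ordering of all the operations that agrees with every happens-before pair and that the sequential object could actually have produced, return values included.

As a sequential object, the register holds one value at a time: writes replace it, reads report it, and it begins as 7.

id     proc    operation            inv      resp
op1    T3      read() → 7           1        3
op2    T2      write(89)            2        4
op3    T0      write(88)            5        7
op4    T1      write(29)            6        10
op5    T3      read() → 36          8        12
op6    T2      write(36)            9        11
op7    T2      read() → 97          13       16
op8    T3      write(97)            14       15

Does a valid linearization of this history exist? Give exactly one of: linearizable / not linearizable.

linearizable

witness order: op1, op2, op3, op4, op6, op5, op8, op7
step 1: op1 read() → 7 — value 7
step 2: op2 write(89) — value 89
step 3: op3 write(88) — value 88
step 4: op4 write(29) — value 29
step 5: op6 write(36) — value 36
step 6: op5 read() → 36 — value 36
step 7: op8 write(97) — value 97
step 8: op7 read() → 97 — value 97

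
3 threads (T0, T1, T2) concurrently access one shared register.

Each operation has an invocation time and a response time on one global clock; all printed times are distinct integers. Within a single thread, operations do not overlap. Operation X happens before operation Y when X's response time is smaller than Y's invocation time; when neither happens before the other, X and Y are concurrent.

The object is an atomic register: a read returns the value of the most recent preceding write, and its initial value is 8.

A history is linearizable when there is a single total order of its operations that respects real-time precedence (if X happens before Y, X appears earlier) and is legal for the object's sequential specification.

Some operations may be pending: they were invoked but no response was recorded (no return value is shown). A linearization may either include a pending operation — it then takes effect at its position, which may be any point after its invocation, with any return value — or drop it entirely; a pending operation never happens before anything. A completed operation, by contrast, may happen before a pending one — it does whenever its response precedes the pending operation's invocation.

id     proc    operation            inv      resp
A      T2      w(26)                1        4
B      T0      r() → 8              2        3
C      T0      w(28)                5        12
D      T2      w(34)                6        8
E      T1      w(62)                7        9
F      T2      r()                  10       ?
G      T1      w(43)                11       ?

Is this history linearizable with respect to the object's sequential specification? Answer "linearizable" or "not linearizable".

linearizable

one valid linearization: B, A, C, D, E
step 1: B r() → 8 — value 8
step 2: A w(26) — value 26
step 3: C w(28) — value 28
step 4: D w(34) — value 34
step 5: E w(62) — value 62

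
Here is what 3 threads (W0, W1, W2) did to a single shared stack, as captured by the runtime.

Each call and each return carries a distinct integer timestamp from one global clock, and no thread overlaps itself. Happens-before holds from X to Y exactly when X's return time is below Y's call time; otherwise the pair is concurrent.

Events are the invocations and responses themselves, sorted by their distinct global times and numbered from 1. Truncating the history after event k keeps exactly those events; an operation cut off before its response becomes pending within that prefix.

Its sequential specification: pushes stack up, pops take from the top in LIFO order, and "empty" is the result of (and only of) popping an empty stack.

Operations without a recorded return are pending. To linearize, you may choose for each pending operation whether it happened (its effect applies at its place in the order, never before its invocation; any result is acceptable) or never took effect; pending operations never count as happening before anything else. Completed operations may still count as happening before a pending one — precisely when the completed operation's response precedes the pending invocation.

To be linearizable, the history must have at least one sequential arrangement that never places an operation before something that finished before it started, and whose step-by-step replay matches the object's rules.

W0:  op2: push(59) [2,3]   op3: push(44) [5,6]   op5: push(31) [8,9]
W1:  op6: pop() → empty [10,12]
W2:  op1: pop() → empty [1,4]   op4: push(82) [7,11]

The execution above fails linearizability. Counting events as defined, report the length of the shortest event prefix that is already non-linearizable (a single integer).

12

one valid order for events 1..11 is op1, op2, op3, op4, op5:
1. op1 pop() → empty, leaving stack <>
2. op2 push(59), leaving stack <59>
3. op3 push(44), leaving stack <59,44>
4. op4 push(82), leaving stack <59,44,82>
5. op5 push(31), leaving stack <59,44,82,31>
adding event 12 (op6 responds at 12) leaves no legal real-time order
sample order op1, op2, op3, op4, op5, op6 stalls at step 6 — op6 pop() → empty has no legal effect
sample order op1, op2, op3, op5, op4, op6 stalls at step 6 — op6 pop() → empty has no legal effect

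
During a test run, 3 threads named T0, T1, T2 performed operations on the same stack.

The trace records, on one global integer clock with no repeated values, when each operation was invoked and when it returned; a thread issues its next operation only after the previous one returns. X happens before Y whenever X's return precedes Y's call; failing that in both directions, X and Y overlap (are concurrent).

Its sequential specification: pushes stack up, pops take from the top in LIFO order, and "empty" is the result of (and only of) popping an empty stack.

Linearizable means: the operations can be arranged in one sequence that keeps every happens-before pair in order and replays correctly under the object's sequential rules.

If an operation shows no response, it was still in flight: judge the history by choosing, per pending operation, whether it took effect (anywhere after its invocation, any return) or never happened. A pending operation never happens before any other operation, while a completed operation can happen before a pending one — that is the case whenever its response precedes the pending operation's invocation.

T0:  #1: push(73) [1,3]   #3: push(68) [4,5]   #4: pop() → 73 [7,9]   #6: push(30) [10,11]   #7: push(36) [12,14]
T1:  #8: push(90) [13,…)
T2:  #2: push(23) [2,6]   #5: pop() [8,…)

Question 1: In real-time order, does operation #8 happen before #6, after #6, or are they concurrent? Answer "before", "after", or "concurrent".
#8 spans [13,…), #6 spans [10,11]
resp(#6)=11 < inv(#8)=13

after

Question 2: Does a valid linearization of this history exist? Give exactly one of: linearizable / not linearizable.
one valid linearization: #2, #1, #3, #5, #4, #6, #7
step 1: #2 push(23) — stack <23>
step 2: #1 push(73) — stack <23,73>
step 3: #3 push(68) — stack <23,73,68>
step 4: #5 pop() (pending, included) — stack <23,73>
step 5: #4 pop() → 73 — stack <23>
step 6: #6 push(30) — stack <23,30>
step 7: #7 push(36) — stack <23,30,36>

linearizable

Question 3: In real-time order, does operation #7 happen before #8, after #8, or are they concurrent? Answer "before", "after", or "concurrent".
#7 spans [12,14], #8 spans [13,…)
the intervals overlap in both directions

concurrent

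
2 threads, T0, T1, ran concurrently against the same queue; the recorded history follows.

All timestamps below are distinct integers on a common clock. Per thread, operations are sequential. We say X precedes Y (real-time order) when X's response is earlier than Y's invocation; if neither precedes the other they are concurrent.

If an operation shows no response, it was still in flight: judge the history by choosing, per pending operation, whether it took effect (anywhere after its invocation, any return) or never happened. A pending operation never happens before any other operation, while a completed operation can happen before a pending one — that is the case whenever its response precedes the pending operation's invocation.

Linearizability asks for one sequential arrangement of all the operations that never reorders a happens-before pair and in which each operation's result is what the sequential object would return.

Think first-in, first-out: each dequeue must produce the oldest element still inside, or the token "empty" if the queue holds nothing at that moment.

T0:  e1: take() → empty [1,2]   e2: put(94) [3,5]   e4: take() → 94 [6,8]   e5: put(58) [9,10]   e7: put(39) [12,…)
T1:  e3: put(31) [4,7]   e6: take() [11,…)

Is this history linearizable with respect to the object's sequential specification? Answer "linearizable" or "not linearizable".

witness order: e1, e2, e3, e4, e5
after step 1 (e1 take() → empty): queue <>
after step 2 (e2 put(94)): queue <94>
after step 3 (e3 put(31)): queue <94,31>
after step 4 (e4 take() → 94): queue <31>
after step 5 (e5 put(58)): queue <31,58>

linearizable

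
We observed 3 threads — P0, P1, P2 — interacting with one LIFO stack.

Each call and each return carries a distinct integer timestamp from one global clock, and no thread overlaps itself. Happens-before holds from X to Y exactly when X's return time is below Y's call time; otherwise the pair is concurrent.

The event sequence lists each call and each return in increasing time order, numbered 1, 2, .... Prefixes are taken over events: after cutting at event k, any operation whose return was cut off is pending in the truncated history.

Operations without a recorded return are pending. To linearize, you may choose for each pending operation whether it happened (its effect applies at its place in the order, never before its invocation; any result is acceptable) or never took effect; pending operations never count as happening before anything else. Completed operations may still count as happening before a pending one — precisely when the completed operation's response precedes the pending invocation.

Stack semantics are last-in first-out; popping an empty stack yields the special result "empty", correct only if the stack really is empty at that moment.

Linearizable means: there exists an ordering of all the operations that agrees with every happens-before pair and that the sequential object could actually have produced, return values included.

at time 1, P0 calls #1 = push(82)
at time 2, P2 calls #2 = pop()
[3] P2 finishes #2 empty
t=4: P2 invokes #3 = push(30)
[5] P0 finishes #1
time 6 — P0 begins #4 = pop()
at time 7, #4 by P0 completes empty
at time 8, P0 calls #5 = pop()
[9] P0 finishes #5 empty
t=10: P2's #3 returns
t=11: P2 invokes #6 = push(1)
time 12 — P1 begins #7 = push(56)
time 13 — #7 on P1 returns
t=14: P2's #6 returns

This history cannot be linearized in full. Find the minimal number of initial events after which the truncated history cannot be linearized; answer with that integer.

7

a valid linearization of events 1..6 exists, for instance #2, #1:
step 1: #2 pop() → empty — stack <>
step 2: #1 push(82) — stack <82>
adding event 7 (#4 responds at 7) leaves no legal real-time order
completion choices over the 1 pending operation (#3) were checked; none helps
sample order #1, #2, #4 (pending dropped) stalls at step 2 — #2 pop() → empty has no legal effect
sample order #2, #1, #4 (pending dropped) stalls at step 3 — #4 pop() → empty has no legal effect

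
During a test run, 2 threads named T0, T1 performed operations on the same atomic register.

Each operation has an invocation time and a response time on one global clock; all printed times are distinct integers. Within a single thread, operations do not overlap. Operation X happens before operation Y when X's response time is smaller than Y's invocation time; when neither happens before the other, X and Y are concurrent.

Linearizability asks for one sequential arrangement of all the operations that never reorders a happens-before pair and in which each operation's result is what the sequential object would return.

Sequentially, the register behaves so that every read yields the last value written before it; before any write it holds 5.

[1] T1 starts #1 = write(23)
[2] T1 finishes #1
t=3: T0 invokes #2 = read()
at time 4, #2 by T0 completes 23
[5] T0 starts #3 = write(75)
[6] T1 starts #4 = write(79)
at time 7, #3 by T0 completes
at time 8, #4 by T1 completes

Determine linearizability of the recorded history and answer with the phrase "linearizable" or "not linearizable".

a witness: #1, #2, #3, #4
after step 1 (#1 write(23)): value 23
after step 2 (#2 read() → 23): value 23
after step 3 (#3 write(75)): value 75
after step 4 (#4 write(79)): value 79

linearizable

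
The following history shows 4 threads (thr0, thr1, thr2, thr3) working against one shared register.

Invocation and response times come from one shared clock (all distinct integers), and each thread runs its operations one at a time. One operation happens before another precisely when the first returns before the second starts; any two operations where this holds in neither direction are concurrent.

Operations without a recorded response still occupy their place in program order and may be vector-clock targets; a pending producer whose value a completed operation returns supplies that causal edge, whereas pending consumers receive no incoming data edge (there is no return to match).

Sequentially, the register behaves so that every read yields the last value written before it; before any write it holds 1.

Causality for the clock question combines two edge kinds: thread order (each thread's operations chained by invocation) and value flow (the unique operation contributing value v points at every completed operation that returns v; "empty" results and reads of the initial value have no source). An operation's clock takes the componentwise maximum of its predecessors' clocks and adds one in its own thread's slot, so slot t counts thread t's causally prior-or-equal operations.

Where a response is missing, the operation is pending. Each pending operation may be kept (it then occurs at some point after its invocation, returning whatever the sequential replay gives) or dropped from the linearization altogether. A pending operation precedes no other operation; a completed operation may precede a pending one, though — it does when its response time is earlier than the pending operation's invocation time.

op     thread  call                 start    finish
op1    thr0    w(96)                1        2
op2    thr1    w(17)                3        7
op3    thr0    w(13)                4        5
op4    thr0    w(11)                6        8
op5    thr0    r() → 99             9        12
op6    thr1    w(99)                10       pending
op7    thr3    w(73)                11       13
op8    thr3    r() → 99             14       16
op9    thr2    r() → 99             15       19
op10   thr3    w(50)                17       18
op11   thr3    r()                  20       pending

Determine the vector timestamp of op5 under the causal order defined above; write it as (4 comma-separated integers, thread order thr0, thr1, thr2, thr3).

no predecessors for op7 (invoked 11): thr3 increments from zero → (0, 0, 0, 1)
no predecessors for op2 (invoked 3): thr1 increments from zero → (0, 1, 0, 0)
no predecessors for op1 (invoked 1): thr0 increments from zero → (1, 0, 0, 0)
from VC(op2)=(0, 1, 0, 0), op6 (invoked 10) maxes components and bumps thr1 → (0, 2, 0, 0)
from VC(op1)=(1, 0, 0, 0), op3 (invoked 4) maxes components and bumps thr0 → (2, 0, 0, 0)
from VC(op6)=(0, 2, 0, 0), op9 (invoked 15) maxes components and bumps thr2 → (0, 2, 1, 0)
from VC(op3)=(2, 0, 0, 0), op4 (invoked 6) maxes components and bumps thr0 → (3, 0, 0, 0)
from VC(op6)=(0, 2, 0, 0), VC(op7)=(0, 0, 0, 1), op8 (invoked 14) maxes components and bumps thr3 → (0, 2, 0, 2)
from VC(op8)=(0, 2, 0, 2), op10 (invoked 17) maxes components and bumps thr3 → (0, 2, 0, 3)
from VC(op10)=(0, 2, 0, 3), op11 (invoked 20) maxes components and bumps thr3 → (0, 2, 0, 4)
from VC(op4)=(3, 0, 0, 0), VC(op6)=(0, 2, 0, 0), op5 (invoked 9) maxes components and bumps thr0 → (4, 2, 0, 0)
target: VC(op5) = (4, 2, 0, 0)

(4, 2, 0, 0)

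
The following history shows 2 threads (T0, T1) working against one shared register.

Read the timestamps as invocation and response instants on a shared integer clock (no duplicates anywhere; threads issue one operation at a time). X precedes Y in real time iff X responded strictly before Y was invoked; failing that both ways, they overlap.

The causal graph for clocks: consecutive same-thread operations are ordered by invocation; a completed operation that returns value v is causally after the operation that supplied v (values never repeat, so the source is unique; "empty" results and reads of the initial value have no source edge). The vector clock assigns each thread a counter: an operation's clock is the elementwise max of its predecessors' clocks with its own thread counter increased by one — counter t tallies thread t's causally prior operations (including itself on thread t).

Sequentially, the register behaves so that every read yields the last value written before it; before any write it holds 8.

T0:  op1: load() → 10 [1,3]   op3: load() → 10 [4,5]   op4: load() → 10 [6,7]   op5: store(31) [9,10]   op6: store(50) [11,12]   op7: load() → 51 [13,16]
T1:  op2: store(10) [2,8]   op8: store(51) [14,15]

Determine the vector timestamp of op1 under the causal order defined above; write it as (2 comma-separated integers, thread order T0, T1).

(1, 1)

op2 (invocation 2): nothing precedes it; T1's component alone gives (0, 1)
VC(op8, invoked at 14): max of VC(op2)=(0, 1), then +1 on thread T1 → (0, 2)
VC(op1, invoked at 1): max of VC(op2)=(0, 1), then +1 on thread T0 → (1, 1)
VC(op3, invoked at 4): max of VC(op1)=(1, 1), VC(op2)=(0, 1), then +1 on thread T0 → (2, 1)
VC(op4, invoked at 6): max of VC(op2)=(0, 1), VC(op3)=(2, 1), then +1 on thread T0 → (3, 1)
VC(op5, invoked at 9): max of VC(op4)=(3, 1), then +1 on thread T0 → (4, 1)
VC(op6, invoked at 11): max of VC(op5)=(4, 1), then +1 on thread T0 → (5, 1)
VC(op7, invoked at 13): max of VC(op6)=(5, 1), VC(op8)=(0, 2), then +1 on thread T0 → (6, 2)
target: VC(op1) = (1, 1)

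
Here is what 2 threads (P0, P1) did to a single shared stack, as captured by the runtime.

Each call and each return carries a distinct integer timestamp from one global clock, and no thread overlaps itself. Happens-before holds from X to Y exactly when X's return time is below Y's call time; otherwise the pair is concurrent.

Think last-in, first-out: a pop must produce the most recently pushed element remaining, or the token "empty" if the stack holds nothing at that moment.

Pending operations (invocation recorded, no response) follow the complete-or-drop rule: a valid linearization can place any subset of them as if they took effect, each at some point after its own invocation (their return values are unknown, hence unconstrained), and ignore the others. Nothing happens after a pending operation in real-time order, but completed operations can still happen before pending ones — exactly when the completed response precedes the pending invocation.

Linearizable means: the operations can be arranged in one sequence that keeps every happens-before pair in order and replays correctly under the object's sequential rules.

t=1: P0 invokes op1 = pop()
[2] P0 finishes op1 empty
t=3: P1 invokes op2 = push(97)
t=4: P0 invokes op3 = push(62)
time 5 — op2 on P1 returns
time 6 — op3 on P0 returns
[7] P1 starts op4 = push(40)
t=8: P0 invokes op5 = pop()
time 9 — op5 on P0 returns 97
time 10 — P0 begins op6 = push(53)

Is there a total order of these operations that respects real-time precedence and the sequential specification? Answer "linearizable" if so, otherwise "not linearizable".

linearizable

a witness: op1, op3, op2, op5
1. op1 pop() → empty, leaving stack <>
2. op3 push(62), leaving stack <62>
3. op2 push(97), leaving stack <62,97>
4. op5 pop() → 97, leaving stack <62>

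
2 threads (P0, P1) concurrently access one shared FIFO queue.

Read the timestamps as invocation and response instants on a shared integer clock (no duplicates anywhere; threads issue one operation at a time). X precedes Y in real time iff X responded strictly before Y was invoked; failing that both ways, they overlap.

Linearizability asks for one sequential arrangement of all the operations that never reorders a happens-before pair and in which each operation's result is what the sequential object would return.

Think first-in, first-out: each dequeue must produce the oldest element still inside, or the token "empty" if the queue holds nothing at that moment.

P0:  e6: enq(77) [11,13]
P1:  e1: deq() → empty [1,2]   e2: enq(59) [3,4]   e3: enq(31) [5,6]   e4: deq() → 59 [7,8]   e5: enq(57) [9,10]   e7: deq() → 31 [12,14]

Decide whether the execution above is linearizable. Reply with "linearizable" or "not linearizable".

one valid linearization: e1, e2, e3, e4, e5, e6, e7
after step 1 (e1 deq() → empty): queue <>
after step 2 (e2 enq(59)): queue <59>
after step 3 (e3 enq(31)): queue <59,31>
after step 4 (e4 deq() → 59): queue <31>
after step 5 (e5 enq(57)): queue <31,57>
after step 6 (e6 enq(77)): queue <31,57,77>
after step 7 (e7 deq() → 31): queue <57,77>

linearizable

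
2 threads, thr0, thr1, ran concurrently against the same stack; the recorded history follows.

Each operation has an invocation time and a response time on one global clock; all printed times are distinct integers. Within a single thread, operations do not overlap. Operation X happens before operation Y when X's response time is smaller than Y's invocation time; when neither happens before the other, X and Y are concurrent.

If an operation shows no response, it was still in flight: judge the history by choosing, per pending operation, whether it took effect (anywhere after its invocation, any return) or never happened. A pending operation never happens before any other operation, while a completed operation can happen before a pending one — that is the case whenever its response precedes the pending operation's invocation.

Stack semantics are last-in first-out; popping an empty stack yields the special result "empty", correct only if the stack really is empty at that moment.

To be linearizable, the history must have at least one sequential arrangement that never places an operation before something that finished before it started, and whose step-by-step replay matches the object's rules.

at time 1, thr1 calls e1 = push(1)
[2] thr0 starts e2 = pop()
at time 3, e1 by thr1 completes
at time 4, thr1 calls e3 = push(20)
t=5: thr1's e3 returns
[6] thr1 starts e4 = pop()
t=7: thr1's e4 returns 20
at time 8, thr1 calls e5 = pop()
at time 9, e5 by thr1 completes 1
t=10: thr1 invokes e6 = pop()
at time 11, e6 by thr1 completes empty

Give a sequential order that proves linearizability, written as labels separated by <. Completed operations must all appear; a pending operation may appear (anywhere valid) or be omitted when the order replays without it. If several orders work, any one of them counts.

e1 < e3 < e4 < e5 < e2 < e6

step 1: e1 push(1) — stack <1>
step 2: e3 push(20) — stack <1,20>
step 3: e4 pop() → 20 — stack <1>
step 4: e5 pop() → 1 — stack <>
step 5: e2 pop() (pending, included) — stack <>
step 6: e6 pop() → empty — stack <>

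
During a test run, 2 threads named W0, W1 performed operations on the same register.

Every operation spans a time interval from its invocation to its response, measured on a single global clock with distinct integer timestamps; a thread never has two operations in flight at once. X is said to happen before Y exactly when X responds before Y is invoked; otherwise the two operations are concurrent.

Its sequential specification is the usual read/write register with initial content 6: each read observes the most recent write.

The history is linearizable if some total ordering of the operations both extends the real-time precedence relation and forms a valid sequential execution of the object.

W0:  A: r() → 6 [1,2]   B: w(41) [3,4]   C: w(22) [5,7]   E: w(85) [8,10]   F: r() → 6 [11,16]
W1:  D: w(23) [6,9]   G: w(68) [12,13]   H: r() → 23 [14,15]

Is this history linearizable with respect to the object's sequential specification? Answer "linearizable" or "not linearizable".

not linearizable

prefix check: 1..14 passes, 1..15 fails once H's time-15 response joins
3 orders of the 7 completed register ops respect real time; none is legal
no escape via the 1 pending operation (F): every completion choice fails
sample order A, B, C, D, E, G, H (pending dropped) stalls at step 7 — H r() → 23 has no legal effect
sample order A, B, C, E, D, G, H (pending dropped) stalls at step 7 — H r() → 23 has no legal effect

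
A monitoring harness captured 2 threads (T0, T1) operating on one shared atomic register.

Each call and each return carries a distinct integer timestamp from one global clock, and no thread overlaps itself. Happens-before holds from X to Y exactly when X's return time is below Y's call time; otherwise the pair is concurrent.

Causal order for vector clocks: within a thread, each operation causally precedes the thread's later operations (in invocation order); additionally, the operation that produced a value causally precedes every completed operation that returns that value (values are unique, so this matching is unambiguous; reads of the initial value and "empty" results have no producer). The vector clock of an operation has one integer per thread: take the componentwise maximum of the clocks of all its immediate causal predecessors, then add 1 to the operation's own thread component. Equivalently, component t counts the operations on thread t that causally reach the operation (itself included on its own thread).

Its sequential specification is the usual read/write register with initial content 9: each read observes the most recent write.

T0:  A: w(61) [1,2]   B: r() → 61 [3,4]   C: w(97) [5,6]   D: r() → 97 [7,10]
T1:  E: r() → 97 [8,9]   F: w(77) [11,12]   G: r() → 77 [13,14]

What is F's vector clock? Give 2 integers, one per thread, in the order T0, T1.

(3, 2)

no predecessors for A (invoked 1): T0 increments from zero → (1, 0)
B, invoked 3, takes VC(A)=(1, 0) under max, adds 1 for T0 → (2, 0)
C, invoked 5, takes VC(B)=(2, 0) under max, adds 1 for T0 → (3, 0)
E, invoked 8, takes VC(C)=(3, 0) under max, adds 1 for T1 → (3, 1)
D, invoked 7, takes VC(C)=(3, 0) under max, adds 1 for T0 → (4, 0)
F, invoked 11, takes VC(E)=(3, 1) under max, adds 1 for T1 → (3, 2)
G, invoked 13, takes VC(F)=(3, 2) under max, adds 1 for T1 → (3, 3)
target: VC(F) = (3, 2)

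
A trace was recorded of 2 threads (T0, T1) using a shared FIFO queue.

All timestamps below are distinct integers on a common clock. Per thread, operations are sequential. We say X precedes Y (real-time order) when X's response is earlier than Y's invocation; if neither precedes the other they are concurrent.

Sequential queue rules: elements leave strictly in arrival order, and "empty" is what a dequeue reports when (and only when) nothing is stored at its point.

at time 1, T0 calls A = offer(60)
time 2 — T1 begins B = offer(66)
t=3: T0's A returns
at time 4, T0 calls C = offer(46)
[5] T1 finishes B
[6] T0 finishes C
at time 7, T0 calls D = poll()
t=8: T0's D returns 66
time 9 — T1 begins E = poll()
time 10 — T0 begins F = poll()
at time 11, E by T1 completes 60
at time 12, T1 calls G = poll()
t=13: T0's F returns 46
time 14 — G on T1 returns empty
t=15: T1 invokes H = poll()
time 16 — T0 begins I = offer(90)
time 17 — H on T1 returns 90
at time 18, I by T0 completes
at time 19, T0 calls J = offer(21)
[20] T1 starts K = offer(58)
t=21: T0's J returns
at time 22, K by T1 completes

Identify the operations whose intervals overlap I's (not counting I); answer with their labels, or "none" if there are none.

I spans [16,18]; an op avoiding the whole window 16..18 is ordered, any other is concurrent
A [1,3]: before
B [2,5]: before
C [4,6]: before
D [7,8]: before
E [9,11]: before
F [10,13]: before
G [12,14]: before
H [15,17]: concurrent
J [19,21]: after
K [20,22]: after

H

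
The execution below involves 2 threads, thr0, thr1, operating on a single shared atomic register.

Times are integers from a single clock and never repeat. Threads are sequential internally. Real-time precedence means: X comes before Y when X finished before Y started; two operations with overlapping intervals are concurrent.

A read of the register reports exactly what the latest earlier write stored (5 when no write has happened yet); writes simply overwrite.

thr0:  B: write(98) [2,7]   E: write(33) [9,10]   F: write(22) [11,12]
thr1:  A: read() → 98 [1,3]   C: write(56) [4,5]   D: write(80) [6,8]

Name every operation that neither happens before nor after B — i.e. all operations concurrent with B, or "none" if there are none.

A, C, D

B spans [2,7]; an op avoiding the whole window 2..7 is ordered, any other is concurrent
A [1,3]: concurrent
C [4,5]: concurrent
D [6,8]: concurrent
E [9,10]: after
F [11,12]: after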